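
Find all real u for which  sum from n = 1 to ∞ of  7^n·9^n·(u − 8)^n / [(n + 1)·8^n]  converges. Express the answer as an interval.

By the ratio test, |a_{n+1}/a_n| = [(n + 1)/((n+1) + 1)] · 7·9/8 → 63/8.
The series converges when 63/8 · |u − 8| < 1, giving R = 8/63.
When u = 512/63, the terms are asymptotic to a nonzero constant times 1/n, so the series diverges by limit comparison with Σ 1/n.
At u = 496/63: an alternating series whose terms decrease to 0 in absolute value, so it converges by the Leibniz criterion.

[496/63, 512/63)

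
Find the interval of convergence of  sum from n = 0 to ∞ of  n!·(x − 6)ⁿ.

The ratio of consecutive coefficients is (n+1) → ∞.
The ratio grows without bound, so the series diverges whenever (x − 6) ≠ 0; it converges only at x = 6. R = 0.

{6}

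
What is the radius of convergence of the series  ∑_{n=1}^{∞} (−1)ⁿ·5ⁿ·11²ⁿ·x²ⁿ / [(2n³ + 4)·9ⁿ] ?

Ratio test: |a_{n+1}/a_n| = [(2n³ + 4)/(2(n+1)³ + 4)] · 5·121/9 → 605/9 as n → ∞.
Successive powers of x differ by 2, so the series converges when |x|² · 605/9 < 1, i.e. |x| < √(9/605). So R = 3√5/55.

R = 3√5/55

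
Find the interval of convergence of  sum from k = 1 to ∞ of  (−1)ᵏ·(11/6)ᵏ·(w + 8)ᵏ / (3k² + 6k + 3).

The ratio of consecutive coefficients is [(3k² + 6k + 3)/(3(k+1)² + 6(k+1) + 3)] · 11/6 → 11/6.
Thus R = 1/(11/6) = 6/11.
When w = -82/11, absolute convergence follows by limit comparison with Σ 1/k².
Endpoint w = -94/11: the series is dominated by a constant times Σ 1/k², which converges (p = 2 > 1).

[-94/11, -82/11]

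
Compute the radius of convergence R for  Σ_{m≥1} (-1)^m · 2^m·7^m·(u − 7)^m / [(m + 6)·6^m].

R = 3/7

By the ratio test, |a_{m+1}/a_m| = [(m + 6)/((m+1) + 6)] · 2·7/6 → 7/3.
Convergence for |u − 7| · 7/3 < 1, i.e. |u − 7| < 3/7. So R = 3/7.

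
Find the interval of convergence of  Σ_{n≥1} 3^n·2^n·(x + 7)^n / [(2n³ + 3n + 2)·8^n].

Apply the ratio test: |a_{n+1}| / |a_n| = [(2n³ + 3n + 2)/(2(n+1)³ + 3(n+1) + 2)] · 3·2/8, which tends to 3/4 as n → ∞.
Thus R = 1/(3/4) = 4/3.
When x = -17/3, absolute convergence follows by limit comparison with Σ 1/n³.
At x = -25/3: the series is dominated by a constant times Σ 1/n³, which converges (p = 3 > 1).

[-25/3, -17/3]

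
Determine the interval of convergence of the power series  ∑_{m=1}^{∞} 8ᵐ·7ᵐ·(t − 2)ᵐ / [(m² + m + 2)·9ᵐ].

Apply the ratio test: |a_{m+1}| / |a_m| = [(m² + m + 2)/((m+1)² + (m+1) + 2)] · 8·7/9, which tends to 56/9 as m → ∞.
Hence the series converges for |t − 2| < 1/(56/9) = 9/56, so the radius of convergence is 9/56.
Check t = 121/56: absolute convergence follows by limit comparison with Σ 1/m².
At t = 103/56: absolute convergence follows by limit comparison with Σ 1/m².

[103/56, 121/56]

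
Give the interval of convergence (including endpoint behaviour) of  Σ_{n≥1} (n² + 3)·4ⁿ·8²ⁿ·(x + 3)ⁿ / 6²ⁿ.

The ratio of consecutive coefficients is [((n+1)² + 3)/(n² + 3)] · 4·64/36 → 64/9.
Hence the series converges for |x + 3| < 1/(64/9) = 9/64, so the radius of convergence is 9/64.
Check x = -183/64: the terms have absolute value of order n², which does not tend to 0, so the series diverges by the divergence test.
When x = -201/64, the n-th term does not approach 0; divergence by the term test.

(-201/64, -183/64)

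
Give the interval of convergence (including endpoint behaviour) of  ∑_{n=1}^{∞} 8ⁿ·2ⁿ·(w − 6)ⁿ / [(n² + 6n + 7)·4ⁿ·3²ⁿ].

Apply the ratio test: |a_{n+1}| / |a_n| = [(n² + 6n + 7)/((n+1)² + 6(n+1) + 7)] · 8·2/(4·9), which tends to 4/9 as n → ∞.
Thus R = 1/(4/9) = 9/4.
Endpoint w = 33/4: absolute convergence follows by limit comparison with Σ 1/n².
Check w = 15/4: the series is dominated by a constant times Σ 1/n², which converges (p = 2 > 1).

[15/4, 33/4]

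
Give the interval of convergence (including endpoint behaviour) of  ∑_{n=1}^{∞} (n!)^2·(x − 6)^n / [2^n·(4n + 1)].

By the ratio test, |a_{n+1}/a_n| = (n+1)² · 1/2 · (4n + 1)/(4(n+1) + 1) → ∞.
Since the ratio → ∞, the series diverges for every x ≠ 6, and R = 0.

{6}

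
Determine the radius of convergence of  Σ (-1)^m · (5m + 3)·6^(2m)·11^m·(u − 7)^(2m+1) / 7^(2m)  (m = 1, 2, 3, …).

R = 7√11/66

By the ratio test, |a_{m+1}/a_m| = [(5(m+1) + 3)/(5m + 3)] · 36·11/49 → 396/49.
Successive powers of (u − 7) differ by 2, so the series converges when |u − 7|² · 396/49 < 1, i.e. |u − 7| < √(49/396). So R = 7√11/66.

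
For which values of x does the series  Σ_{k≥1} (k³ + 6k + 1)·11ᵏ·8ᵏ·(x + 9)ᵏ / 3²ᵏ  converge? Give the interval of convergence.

(-801/88, -783/88)

Ratio test: |a_{k+1}/a_k| = [((k+1)³ + 6(k+1) + 1)/(k³ + 6k + 1)] · 11·8/9 → 88/9 as k → ∞.
Convergence for |x + 9| · 88/9 < 1, i.e. |x + 9| < 9/88. So R = 9/88.
When x = -783/88, the terms have absolute value of order k³, which does not tend to 0, so the series diverges by the divergence test.
Endpoint x = -801/88: the terms do not tend to 0, so the series diverges.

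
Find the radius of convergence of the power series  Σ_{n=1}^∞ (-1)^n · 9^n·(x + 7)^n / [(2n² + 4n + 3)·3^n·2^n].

R = 2/3

Ratio test: |a_{n+1}/a_n| = [(2n² + 4n + 3)/(2(n+1)² + 4(n+1) + 3)] · 9/(3·2) → 3/2 as n → ∞.
The series converges when 3/2 · |x + 7| < 1, giving R = 2/3.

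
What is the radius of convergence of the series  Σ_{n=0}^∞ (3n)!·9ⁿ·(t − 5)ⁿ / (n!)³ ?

The ratio of consecutive coefficients is (3n+1)·(3n+2)·(3n+3)/(n+1)³ · 9 → 243.
Hence the series converges for |t − 5| < 1/(243) = 1/243, so the radius of convergence is 1/243.

R = 1/243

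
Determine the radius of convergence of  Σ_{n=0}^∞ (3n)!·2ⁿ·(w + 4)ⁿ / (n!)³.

R = 1/54

The ratio of consecutive coefficients is (3n+1)·(3n+2)·(3n+3)/(n+1)³ · 2 → 54.
Hence the series converges for |w + 4| < 1/(54) = 1/54, so the radius of convergence is 1/54.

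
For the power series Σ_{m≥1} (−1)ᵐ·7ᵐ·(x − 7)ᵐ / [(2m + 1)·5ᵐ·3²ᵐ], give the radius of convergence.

Ratio test: |a_{m+1}/a_m| = [(2m + 1)/(2(m+1) + 1)] · 7/(5·9) → 7/45 as m → ∞.
Thus R = 1/(7/45) = 45/7.

R = 45/7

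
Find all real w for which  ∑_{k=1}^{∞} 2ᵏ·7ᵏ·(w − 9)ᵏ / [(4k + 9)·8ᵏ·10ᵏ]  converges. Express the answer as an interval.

[23/7, 103/7)

Apply the ratio test: |a_{k+1}| / |a_k| = [(4k + 9)/(4(k+1) + 9)] · 2·7/(8·10), which tends to 7/40 as k → ∞.
Hence the series converges for |w − 9| < 1/(7/40) = 40/7, so the radius of convergence is 40/7.
Endpoint w = 103/7: the terms behave like c/k; limit comparison with the harmonic series gives divergence.
At w = 23/7: the terms alternate in sign and decrease monotonically to 0 in absolute value (size ~ c/k), so the alternating series test gives convergence.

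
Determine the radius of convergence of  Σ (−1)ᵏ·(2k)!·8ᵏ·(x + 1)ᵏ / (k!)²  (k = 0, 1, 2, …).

R = 1/32

The ratio of consecutive coefficients is (2k+1)·(2k+2)/(k+1)² · 8 → 32.
Hence the series converges for |x + 1| < 1/(32) = 1/32, so the radius of convergence is 1/32.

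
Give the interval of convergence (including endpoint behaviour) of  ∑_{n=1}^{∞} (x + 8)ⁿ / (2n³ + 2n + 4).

By the ratio test, |a_{n+1}/a_n| = (2n³ + 2n + 4)/(2(n+1)³ + 2(n+1) + 4) → 1.
So the series converges when |x + 8| < 1 and diverges when |x + 8| > 1; R = 1.
At x = -7: the terms are on the order of 1/n³, so the series converges absolutely by comparison with the p-series (p = 3 > 1).
Check x = -9: the terms are on the order of 1/n³, so the series converges absolutely by comparison with the p-series (p = 3 > 1).

[-9, -7]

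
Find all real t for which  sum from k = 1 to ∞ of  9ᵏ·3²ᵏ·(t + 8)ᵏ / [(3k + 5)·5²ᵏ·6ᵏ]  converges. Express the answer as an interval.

By the ratio test, |a_{k+1}/a_k| = [(3k + 5)/(3(k+1) + 5)] · 9·9/(25·6) → 27/50.
The series converges when 27/50 · |t + 8| < 1, giving R = 50/27.
At t = -166/27: comparison with the harmonic series Σ 1/k shows the series diverges.
At t = -266/27: the terms alternate in sign and decrease monotonically to 0 in absolute value (size ~ c/k), so the alternating series test gives convergence.

[-266/27, -166/27)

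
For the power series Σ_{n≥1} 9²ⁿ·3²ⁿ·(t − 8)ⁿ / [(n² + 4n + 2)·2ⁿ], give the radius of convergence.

R = 2/729

Ratio test: |a_{n+1}/a_n| = [(n² + 4n + 2)/((n+1)² + 4(n+1) + 2)] · 81·9/2 → 729/2 as n → ∞.
Hence the series converges for |t − 8| < 1/(729/2) = 2/729, so the radius of convergence is 2/729.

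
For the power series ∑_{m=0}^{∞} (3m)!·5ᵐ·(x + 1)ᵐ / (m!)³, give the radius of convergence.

R = 1/135

Ratio test: |a_{m+1}/a_m| = (3m+1)·(3m+2)·(3m+3)/(m+1)³ · 5 → 135 as m → ∞.
Convergence for |x + 1| · 135 < 1, i.e. |x + 1| < 1/135. So R = 1/135.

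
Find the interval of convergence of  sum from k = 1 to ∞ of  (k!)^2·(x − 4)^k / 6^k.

Ratio test: |a_{k+1}/a_k| = (k+1)² · 1/6 → ∞ as k → ∞.
The terms grow without bound for any (x − 4) ≠ 0, so R = 0 (convergence only at x = 4).

{4}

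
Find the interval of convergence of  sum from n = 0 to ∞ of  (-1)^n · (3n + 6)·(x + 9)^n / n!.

(−∞, ∞)

Apply the ratio test: |a_{n+1}| / |a_n| = (3(n+1) + 6)/(3n + 6) · 1/(n+1), which tends to 0 as n → ∞.
The ratio tends to 0 regardless of x, hence R = ∞.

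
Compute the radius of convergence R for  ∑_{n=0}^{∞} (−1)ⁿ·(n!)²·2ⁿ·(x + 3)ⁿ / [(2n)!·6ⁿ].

Apply the ratio test: |a_{n+1}| / |a_n| = (n+1)²/[(2n+1)·(2n+2)] · 2/6, which tends to 1/12 as n → ∞.
Convergence for |x + 3| · 1/12 < 1, i.e. |x + 3| < 12. So R = 12.

R = 12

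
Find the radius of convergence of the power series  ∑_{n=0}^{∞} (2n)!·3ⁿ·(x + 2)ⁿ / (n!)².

R = 1/12

Apply the ratio test: |a_{n+1}| / |a_n| = (2n+1)·(2n+2)/(n+1)² · 3, which tends to 12 as n → ∞.
Hence the series converges for |x + 2| < 1/(12) = 1/12, so the radius of convergence is 1/12.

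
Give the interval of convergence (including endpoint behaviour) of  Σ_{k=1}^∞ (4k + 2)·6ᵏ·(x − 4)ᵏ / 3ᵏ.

(7/2, 9/2)

The ratio of consecutive coefficients is [(4(k+1) + 2)/(4k + 2)] · 6/3 → 2.
Convergence for |x − 4| · 2 < 1, i.e. |x − 4| < 1/2. So R = 1/2.
When x = 9/2, the k-th term does not approach 0; divergence by the term test.
When x = 7/2, the terms have absolute value of order k, which does not tend to 0, so the series diverges by the divergence test.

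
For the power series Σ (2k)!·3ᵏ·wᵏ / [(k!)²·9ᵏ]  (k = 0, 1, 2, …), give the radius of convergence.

The ratio of consecutive coefficients is (2k+1)·(2k+2)/(k+1)² · 3/9 → 4/3.
Convergence for |w| · 4/3 < 1, i.e. |w| < 3/4. So R = 3/4.

R = 3/4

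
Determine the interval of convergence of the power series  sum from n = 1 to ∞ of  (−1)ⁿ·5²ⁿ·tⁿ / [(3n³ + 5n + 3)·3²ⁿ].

The ratio of consecutive coefficients is [(3n³ + 5n + 3)/(3(n+1)³ + 5(n+1) + 3)] · 25/9 → 25/9.
Convergence for |t| · 25/9 < 1, i.e. |t| < 9/25. So R = 9/25.
Endpoint t = 9/25: the terms are on the order of 1/n³, so the series converges absolutely by comparison with the p-series (p = 3 > 1).
When t = -9/25, absolute convergence follows by limit comparison with Σ 1/n³.

[-9/25, 9/25]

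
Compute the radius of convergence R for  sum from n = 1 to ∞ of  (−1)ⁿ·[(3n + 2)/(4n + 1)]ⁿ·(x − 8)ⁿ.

R = 4/3

Applying the root test, |a_n|^(1/n) = (3n + 2)/(4n + 1) → 3/4.
The series converges when 3/4 · |x − 8| < 1, giving R = 4/3.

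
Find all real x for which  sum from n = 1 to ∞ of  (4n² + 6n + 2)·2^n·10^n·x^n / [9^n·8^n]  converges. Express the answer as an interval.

Ratio test: |a_{n+1}/a_n| = [(4(n+1)² + 6(n+1) + 2)/(4n² + 6n + 2)] · 2·10/(9·8) → 5/18 as n → ∞.
Hence the series converges for |x| < 1/(5/18) = 18/5, so the radius of convergence is 18/5.
Endpoint x = 18/5: the terms do not tend to 0, so the series diverges.
At x = -18/5: the terms have absolute value of order n², which does not tend to 0, so the series diverges by the divergence test.

(-18/5, 18/5)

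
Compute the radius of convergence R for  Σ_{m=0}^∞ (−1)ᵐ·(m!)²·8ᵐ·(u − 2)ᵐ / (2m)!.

R = 1/2

Ratio test: |a_{m+1}/a_m| = (m+1)²/[(2m+1)·(2m+2)] · 8 → 2 as m → ∞.
Thus R = 1/(2) = 1/2.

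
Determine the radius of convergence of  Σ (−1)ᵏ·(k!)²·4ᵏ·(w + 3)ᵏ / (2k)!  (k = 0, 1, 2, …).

Apply the ratio test: |a_{k+1}| / |a_k| = (k+1)²/[(2k+1)·(2k+2)] · 4, which tends to 1 as k → ∞.
So the series converges when |w + 3| < 1 and diverges when |w + 3| > 1; R = 1.

R = 1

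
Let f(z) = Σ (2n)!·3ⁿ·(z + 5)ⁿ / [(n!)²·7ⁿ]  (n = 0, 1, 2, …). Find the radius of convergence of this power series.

By the ratio test, |a_{n+1}/a_n| = (2n+1)·(2n+2)/(n+1)² · 3/7 → 12/7.
Convergence for |z + 5| · 12/7 < 1, i.e. |z + 5| < 7/12. So R = 7/12.

R = 7/12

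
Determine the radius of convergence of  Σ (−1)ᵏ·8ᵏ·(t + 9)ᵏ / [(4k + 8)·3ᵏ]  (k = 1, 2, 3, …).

The ratio of consecutive coefficients is [(4k + 8)/(4(k+1) + 8)] · 8/3 → 8/3.
Convergence for |t + 9| · 8/3 < 1, i.e. |t + 9| < 3/8. So R = 3/8.

R = 3/8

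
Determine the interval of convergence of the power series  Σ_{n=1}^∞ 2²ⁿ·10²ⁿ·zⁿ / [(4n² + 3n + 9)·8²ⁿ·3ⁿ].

[-12/25, 12/25]

Apply the ratio test: |a_{n+1}| / |a_n| = [(4n² + 3n + 9)/(4(n+1)² + 3(n+1) + 9)] · 4·100/(64·3), which tends to 25/12 as n → ∞.
The series converges when 25/12 · |z| < 1, giving R = 12/25.
At z = 12/25: the terms are on the order of 1/n², so the series converges absolutely by comparison with the p-series (p = 2 > 1).
Endpoint z = -12/25: the series is dominated by a constant times Σ 1/n², which converges (p = 2 > 1).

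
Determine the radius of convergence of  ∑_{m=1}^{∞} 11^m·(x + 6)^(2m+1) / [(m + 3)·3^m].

R = √33/11

The ratio of consecutive coefficients is [(m + 3)/((m+1) + 3)] · 11/3 → 11/3.
Successive powers of (x + 6) differ by 2, so the series converges when |x + 6|² · 11/3 < 1, i.e. |x + 6| < √(3/11). So R = √33/11.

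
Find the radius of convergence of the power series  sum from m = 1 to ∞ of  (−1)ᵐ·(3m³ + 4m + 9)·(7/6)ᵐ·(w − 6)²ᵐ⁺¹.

By the ratio test, |a_{m+1}/a_m| = [(3(m+1)³ + 4(m+1) + 9)/(3m³ + 4m + 9)] · 7/6 → 7/6.
Since the exponent of (w − 6) increases by 2 each term, convergence requires |w − 6|² < 6/7, hence R = √42/7.

R = √42/7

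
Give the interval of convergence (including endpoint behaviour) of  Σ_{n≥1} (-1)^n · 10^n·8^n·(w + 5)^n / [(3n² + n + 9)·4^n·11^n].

By the ratio test, |a_{n+1}/a_n| = [(3n² + n + 9)/(3(n+1)² + (n+1) + 9)] · 10·8/(4·11) → 20/11.
Convergence for |w + 5| · 20/11 < 1, i.e. |w + 5| < 11/20. So R = 11/20.
When w = -89/20, the series is dominated by a constant times Σ 1/n², which converges (p = 2 > 1).
At w = -111/20: absolute convergence follows by limit comparison with Σ 1/n².

[-111/20, -89/20]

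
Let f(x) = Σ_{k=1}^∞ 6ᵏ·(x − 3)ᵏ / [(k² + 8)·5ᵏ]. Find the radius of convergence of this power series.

Ratio test: |a_{k+1}/a_k| = [(k² + 8)/((k+1)² + 8)] · 6/5 → 6/5 as k → ∞.
Convergence for |x − 3| · 6/5 < 1, i.e. |x − 3| < 5/6. So R = 5/6.

R = 5/6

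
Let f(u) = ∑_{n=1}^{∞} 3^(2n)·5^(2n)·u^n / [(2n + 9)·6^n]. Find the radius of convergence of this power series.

R = 2/75

Apply the ratio test: |a_{n+1}| / |a_n| = [(2n + 9)/(2(n+1) + 9)] · 9·25/6, which tends to 75/2 as n → ∞.
The series converges when 75/2 · |u| < 1, giving R = 2/75.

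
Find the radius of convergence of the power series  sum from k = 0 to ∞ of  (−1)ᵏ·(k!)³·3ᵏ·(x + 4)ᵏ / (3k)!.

R = 9

The ratio of consecutive coefficients is (k+1)³/[(3k+1)·(3k+2)·(3k+3)] · 3 → 1/9.
Hence the series converges for |x + 4| < 1/(1/9) = 9, so the radius of convergence is 9.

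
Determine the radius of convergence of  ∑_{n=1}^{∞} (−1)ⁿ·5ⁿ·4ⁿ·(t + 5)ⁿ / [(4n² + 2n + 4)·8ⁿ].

By the ratio test, |a_{n+1}/a_n| = [(4n² + 2n + 4)/(4(n+1)² + 2(n+1) + 4)] · 5·4/8 → 5/2.
Convergence for |t + 5| · 5/2 < 1, i.e. |t + 5| < 2/5. So R = 2/5.

R = 2/5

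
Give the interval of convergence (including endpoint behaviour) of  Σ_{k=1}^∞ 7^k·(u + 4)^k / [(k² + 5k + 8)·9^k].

Apply the ratio test: |a_{k+1}| / |a_k| = [(k² + 5k + 8)/((k+1)² + 5(k+1) + 8)] · 7/9, which tends to 7/9 as k → ∞.
Thus R = 1/(7/9) = 9/7.
At u = -19/7: the series is dominated by a constant times Σ 1/k², which converges (p = 2 > 1).
Check u = -37/7: absolute convergence follows by limit comparison with Σ 1/k².

[-37/7, -19/7]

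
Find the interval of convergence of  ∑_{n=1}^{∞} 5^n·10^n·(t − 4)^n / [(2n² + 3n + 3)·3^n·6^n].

Ratio test: |a_{n+1}/a_n| = [(2n² + 3n + 3)/(2(n+1)² + 3(n+1) + 3)] · 5·10/(3·6) → 25/9 as n → ∞.
Hence the series converges for |t − 4| < 1/(25/9) = 9/25, so the radius of convergence is 9/25.
Endpoint t = 109/25: the terms are on the order of 1/n², so the series converges absolutely by comparison with the p-series (p = 2 > 1).
Endpoint t = 91/25: absolute convergence follows by limit comparison with Σ 1/n².

[91/25, 109/25]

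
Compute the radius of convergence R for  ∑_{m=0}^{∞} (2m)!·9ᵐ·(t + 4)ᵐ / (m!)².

R = 1/36

The ratio of consecutive coefficients is (2m+1)·(2m+2)/(m+1)² · 9 → 36.
Hence the series converges for |t + 4| < 1/(36) = 1/36, so the radius of convergence is 1/36.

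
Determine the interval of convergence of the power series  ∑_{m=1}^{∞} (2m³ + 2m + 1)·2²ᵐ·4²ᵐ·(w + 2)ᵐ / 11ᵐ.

(-139/64, -117/64)

Ratio test: |a_{m+1}/a_m| = [(2(m+1)³ + 2(m+1) + 1)/(2m³ + 2m + 1)] · 4·16/11 → 64/11 as m → ∞.
Thus R = 1/(64/11) = 11/64.
At w = -117/64: the terms have absolute value of order m³, which does not tend to 0, so the series diverges by the divergence test.
Check w = -139/64: the terms have absolute value of order m³, which does not tend to 0, so the series diverges by the divergence test.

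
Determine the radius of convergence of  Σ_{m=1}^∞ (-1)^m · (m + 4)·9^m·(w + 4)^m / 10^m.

The ratio of consecutive coefficients is [((m+1) + 4)/(m + 4)] · 9/10 → 9/10.
Hence the series converges for |w + 4| < 1/(9/10) = 10/9, so the radius of convergence is 10/9.

R = 10/9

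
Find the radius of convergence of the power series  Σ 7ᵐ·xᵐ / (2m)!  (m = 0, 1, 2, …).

Ratio test: |a_{m+1}/a_m| = 7 · 1/[(2m+1)·(2m+2)] → 0 as m → ∞.
The ratio tends to 0 regardless of x, hence R = ∞.

R = ∞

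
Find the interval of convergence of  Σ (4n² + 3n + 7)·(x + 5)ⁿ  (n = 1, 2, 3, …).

(-6, -4)

The ratio of consecutive coefficients is (4(n+1)² + 3(n+1) + 7)/(4n² + 3n + 7) → 1.
Hence R = 1.
When x = -4, the terms do not tend to 0, so the series diverges.
When x = -6, the n-th term does not approach 0; divergence by the term test.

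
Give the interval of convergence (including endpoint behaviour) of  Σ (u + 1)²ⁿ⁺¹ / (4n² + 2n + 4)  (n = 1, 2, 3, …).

[-2, 0]

Ratio test: |a_{n+1}/a_n| = (4n² + 2n + 4)/(4(n+1)² + 2(n+1) + 4) → 1 as n → ∞.
Writing y = (u + 1)², the series in y has radius 1, so |u + 1| < √(1) = 1 and R = 1.
When u = 0, absolute convergence follows by limit comparison with Σ 1/n².
At u = -2: the series is dominated by a constant times Σ 1/n², which converges (p = 2 > 1).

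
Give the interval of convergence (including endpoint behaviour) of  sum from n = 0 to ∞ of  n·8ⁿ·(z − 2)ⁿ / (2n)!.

By the ratio test, |a_{n+1}/a_n| = (n+1)/n · 8 · 1/[(2n+1)·(2n+2)] → 0.
Since the limit is 0 < 1 for every z, the series converges on all of ℝ and R = ∞.

(−∞, ∞)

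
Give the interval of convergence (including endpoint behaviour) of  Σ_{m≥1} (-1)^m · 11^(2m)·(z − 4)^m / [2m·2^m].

(482/121, 486/121]

The ratio of consecutive coefficients is [2m/2(m+1)] · 121/2 → 121/2.
The series converges when 121/2 · |z − 4| < 1, giving R = 2/121.
At z = 486/121: convergence follows from the alternating series test (terms decrease monotonically to 0).
Endpoint z = 482/121: the terms are asymptotic to a nonzero constant times 1/m, so the series diverges by limit comparison with Σ 1/m.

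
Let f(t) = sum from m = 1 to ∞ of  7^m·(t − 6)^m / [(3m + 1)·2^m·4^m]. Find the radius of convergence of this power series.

Ratio test: |a_{m+1}/a_m| = [(3m + 1)/(3(m+1) + 1)] · 7/(2·4) → 7/8 as m → ∞.
Convergence for |t − 6| · 7/8 < 1, i.e. |t − 6| < 8/7. So R = 8/7.

R = 8/7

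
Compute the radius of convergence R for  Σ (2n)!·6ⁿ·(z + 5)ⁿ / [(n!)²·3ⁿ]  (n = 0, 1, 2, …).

Ratio test: |a_{n+1}/a_n| = (2n+1)·(2n+2)/(n+1)² · 6/3 → 8 as n → ∞.
Convergence for |z + 5| · 8 < 1, i.e. |z + 5| < 1/8. So R = 1/8.

R = 1/8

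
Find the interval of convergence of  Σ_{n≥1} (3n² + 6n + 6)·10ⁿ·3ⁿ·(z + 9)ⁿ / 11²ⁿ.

(-391/30, -149/30)

Apply the ratio test: |a_{n+1}| / |a_n| = [(3(n+1)² + 6(n+1) + 6)/(3n² + 6n + 6)] · 10·3/121, which tends to 30/121 as n → ∞.
Convergence for |z + 9| · 30/121 < 1, i.e. |z + 9| < 121/30. So R = 121/30.
Endpoint z = -149/30: the n-th term does not approach 0; divergence by the term test.
Check z = -391/30: the terms have absolute value of order n², which does not tend to 0, so the series diverges by the divergence test.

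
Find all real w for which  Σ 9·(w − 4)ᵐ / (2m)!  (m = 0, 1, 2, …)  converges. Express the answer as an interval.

(−∞, ∞)

The ratio of consecutive coefficients is 9/9 · 1/[(2m+1)·(2m+2)] → 0.
Since the limit is 0 < 1 for every w, the series converges on all of ℝ and R = ∞.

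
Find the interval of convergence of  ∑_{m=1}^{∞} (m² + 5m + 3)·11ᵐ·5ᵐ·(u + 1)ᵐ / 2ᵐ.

Apply the ratio test: |a_{m+1}| / |a_m| = [((m+1)² + 5(m+1) + 3)/(m² + 5m + 3)] · 11·5/2, which tends to 55/2 as m → ∞.
The series converges when 55/2 · |u + 1| < 1, giving R = 2/55.
Check u = -53/55: the terms have absolute value of order m², which does not tend to 0, so the series diverges by the divergence test.
At u = -57/55: the m-th term does not approach 0; divergence by the term test.

(-57/55, -53/55)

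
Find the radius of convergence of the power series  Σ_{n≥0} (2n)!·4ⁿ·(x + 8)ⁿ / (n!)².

The ratio of consecutive coefficients is (2n+1)·(2n+2)/(n+1)² · 4 → 16.
Convergence for |x + 8| · 16 < 1, i.e. |x + 8| < 1/16. So R = 1/16.

R = 1/16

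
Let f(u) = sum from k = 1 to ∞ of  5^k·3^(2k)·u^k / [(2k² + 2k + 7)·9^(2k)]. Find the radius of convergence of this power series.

By the ratio test, |a_{k+1}/a_k| = [(2k² + 2k + 7)/(2(k+1)² + 2(k+1) + 7)] · 5·9/81 → 5/9.
Hence the series converges for |u| < 1/(5/9) = 9/5, so the radius of convergence is 9/5.

R = 9/5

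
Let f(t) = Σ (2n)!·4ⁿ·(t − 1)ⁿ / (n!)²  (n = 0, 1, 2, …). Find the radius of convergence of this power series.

R = 1/16

Ratio test: |a_{n+1}/a_n| = (2n+1)·(2n+2)/(n+1)² · 4 → 16 as n → ∞.
Hence the series converges for |t − 1| < 1/(16) = 1/16, so the radius of convergence is 1/16.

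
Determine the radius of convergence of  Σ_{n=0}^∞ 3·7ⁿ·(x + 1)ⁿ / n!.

The ratio of consecutive coefficients is 3/3 · 7 · 1/(n+1) → 0.
The ratio tends to 0 regardless of x, hence R = ∞.

R = ∞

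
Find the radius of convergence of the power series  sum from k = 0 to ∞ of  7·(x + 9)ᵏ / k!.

Apply the ratio test: |a_{k+1}| / |a_k| = 7/7 · 1/(k+1), which tends to 0 as k → ∞.
The limit is 0, so the series converges for all x; R = ∞.

R = ∞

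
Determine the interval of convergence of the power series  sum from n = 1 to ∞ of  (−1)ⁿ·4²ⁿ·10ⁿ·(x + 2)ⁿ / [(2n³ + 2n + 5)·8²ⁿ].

[-12/5, -8/5]

By the ratio test, |a_{n+1}/a_n| = [(2n³ + 2n + 5)/(2(n+1)³ + 2(n+1) + 5)] · 16·10/64 → 5/2.
Convergence for |x + 2| · 5/2 < 1, i.e. |x + 2| < 2/5. So R = 2/5.
Check x = -8/5: absolute convergence follows by limit comparison with Σ 1/n³.
Endpoint x = -12/5: the series is dominated by a constant times Σ 1/n³, which converges (p = 3 > 1).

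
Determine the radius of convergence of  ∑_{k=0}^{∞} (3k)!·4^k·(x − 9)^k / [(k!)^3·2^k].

R = 1/54

The ratio of consecutive coefficients is (3k+1)·(3k+2)·(3k+3)/(k+1)³ · 4/2 → 54.
The series converges when 54 · |x − 9| < 1, giving R = 1/54.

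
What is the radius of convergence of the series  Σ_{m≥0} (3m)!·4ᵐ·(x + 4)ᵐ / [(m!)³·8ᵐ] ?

Apply the ratio test: |a_{m+1}| / |a_m| = (3m+1)·(3m+2)·(3m+3)/(m+1)³ · 4/8, which tends to 27/2 as m → ∞.
The series converges when 27/2 · |x + 4| < 1, giving R = 2/27.

R = 2/27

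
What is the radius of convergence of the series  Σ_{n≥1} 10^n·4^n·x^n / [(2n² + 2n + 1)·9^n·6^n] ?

R = 27/20

Ratio test: |a_{n+1}/a_n| = [(2n² + 2n + 1)/(2(n+1)² + 2(n+1) + 1)] · 10·4/(9·6) → 20/27 as n → ∞.
The series converges when 20/27 · |x| < 1, giving R = 27/20.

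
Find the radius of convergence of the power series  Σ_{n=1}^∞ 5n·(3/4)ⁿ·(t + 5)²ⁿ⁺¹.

Ratio test: |a_{n+1}/a_n| = [5(n+1)/5n] · 3/4 → 3/4 as n → ∞.
Successive powers of (t + 5) differ by 2, so the series converges when |t + 5|² · 3/4 < 1, i.e. |t + 5| < √(4/3). So R = 2√3/3.

R = 2√3/3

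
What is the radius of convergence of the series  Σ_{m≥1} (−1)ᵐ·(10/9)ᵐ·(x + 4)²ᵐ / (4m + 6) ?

The ratio of consecutive coefficients is [(4m + 6)/(4(m+1) + 6)] · 10/9 → 10/9.
Successive powers of (x + 4) differ by 2, so the series converges when |x + 4|² · 10/9 < 1, i.e. |x + 4| < √(9/10). So R = 3√10/10.

R = 3√10/10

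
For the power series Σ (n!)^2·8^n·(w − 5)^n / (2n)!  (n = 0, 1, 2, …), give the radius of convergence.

Apply the ratio test: |a_{n+1}| / |a_n| = (n+1)²/[(2n+1)·(2n+2)] · 8, which tends to 2 as n → ∞.
Thus R = 1/(2) = 1/2.

R = 1/2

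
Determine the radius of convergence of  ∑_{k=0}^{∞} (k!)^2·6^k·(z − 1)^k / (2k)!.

R = 2/3

By the ratio test, |a_{k+1}/a_k| = (k+1)²/[(2k+1)·(2k+2)] · 6 → 3/2.
Thus R = 1/(3/2) = 2/3.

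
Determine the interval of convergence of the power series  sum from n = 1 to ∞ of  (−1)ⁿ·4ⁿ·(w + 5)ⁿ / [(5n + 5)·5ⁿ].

(-25/4, -15/4]

Apply the ratio test: |a_{n+1}| / |a_n| = [(5n + 5)/(5(n+1) + 5)] · 4/5, which tends to 4/5 as n → ∞.
Convergence for |w + 5| · 4/5 < 1, i.e. |w + 5| < 5/4. So R = 5/4.
Check w = -15/4: the terms alternate in sign and decrease monotonically to 0 in absolute value (size ~ c/n), so the alternating series test gives convergence.
At w = -25/4: the terms behave like c/n; limit comparison with the harmonic series gives divergence.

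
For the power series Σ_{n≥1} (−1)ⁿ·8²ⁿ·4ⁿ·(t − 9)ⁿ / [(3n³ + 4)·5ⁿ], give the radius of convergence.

R = 5/256

The ratio of consecutive coefficients is [(3n³ + 4)/(3(n+1)³ + 4)] · 64·4/5 → 256/5.
Convergence for |t − 9| · 256/5 < 1, i.e. |t − 9| < 5/256. So R = 5/256.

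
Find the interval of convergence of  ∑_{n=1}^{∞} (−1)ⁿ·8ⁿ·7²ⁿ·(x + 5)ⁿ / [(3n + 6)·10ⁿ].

By the ratio test, |a_{n+1}/a_n| = [(3n + 6)/(3(n+1) + 6)] · 8·49/10 → 196/5.
Convergence for |x + 5| · 196/5 < 1, i.e. |x + 5| < 5/196. So R = 5/196.
At x = -975/196: the terms alternate in sign and decrease monotonically to 0 in absolute value (size ~ c/n), so the alternating series test gives convergence.
At x = -985/196: the terms are asymptotic to a nonzero constant times 1/n, so the series diverges by limit comparison with Σ 1/n.

(-985/196, -975/196]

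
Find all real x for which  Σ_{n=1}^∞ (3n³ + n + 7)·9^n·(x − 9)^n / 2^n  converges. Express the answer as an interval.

Ratio test: |a_{n+1}/a_n| = [(3(n+1)³ + (n+1) + 7)/(3n³ + n + 7)] · 9/2 → 9/2 as n → ∞.
Thus R = 1/(9/2) = 2/9.
At x = 83/9: the n-th term does not approach 0; divergence by the term test.
Endpoint x = 79/9: the terms do not tend to 0, so the series diverges.

(79/9, 83/9)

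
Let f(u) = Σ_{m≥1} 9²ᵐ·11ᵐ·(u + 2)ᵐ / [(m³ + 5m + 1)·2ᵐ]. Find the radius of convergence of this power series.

R = 2/891

By the ratio test, |a_{m+1}/a_m| = [(m³ + 5m + 1)/((m+1)³ + 5(m+1) + 1)] · 81·11/2 → 891/2.
Convergence for |u + 2| · 891/2 < 1, i.e. |u + 2| < 2/891. So R = 2/891.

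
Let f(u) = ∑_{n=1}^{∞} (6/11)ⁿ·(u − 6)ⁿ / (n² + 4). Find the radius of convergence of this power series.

R = 11/6

By the ratio test, |a_{n+1}/a_n| = [(n² + 4)/((n+1)² + 4)] · 6/11 → 6/11.
Thus R = 1/(6/11) = 11/6.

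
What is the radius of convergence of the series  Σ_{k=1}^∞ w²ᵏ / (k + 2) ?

R = 1

The ratio of consecutive coefficients is (k + 2)/((k+1) + 2) → 1.
Successive powers of w differ by 2, so the series converges when |w|² · 1 < 1, i.e. |w| < √(1) = 1. So R = 1.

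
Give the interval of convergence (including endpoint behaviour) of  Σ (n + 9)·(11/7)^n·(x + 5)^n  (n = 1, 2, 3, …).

(-62/11, -48/11)

Ratio test: |a_{n+1}/a_n| = [((n+1) + 9)/(n + 9)] · 11/7 → 11/7 as n → ∞.
Convergence for |x + 5| · 11/7 < 1, i.e. |x + 5| < 7/11. So R = 7/11.
Endpoint x = -48/11: the n-th term does not approach 0; divergence by the term test.
Endpoint x = -62/11: the n-th term does not approach 0; divergence by the term test.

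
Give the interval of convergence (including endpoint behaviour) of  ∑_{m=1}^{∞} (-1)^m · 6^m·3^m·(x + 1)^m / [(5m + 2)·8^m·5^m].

(-29/9, 11/9]

Ratio test: |a_{m+1}/a_m| = [(5m + 2)/(5(m+1) + 2)] · 6·3/(8·5) → 9/20 as m → ∞.
Thus R = 1/(9/20) = 20/9.
Endpoint x = 11/9: the terms alternate in sign and decrease monotonically to 0 in absolute value (size ~ c/m), so the alternating series test gives convergence.
When x = -29/9, the terms are asymptotic to a nonzero constant times 1/m, so the series diverges by limit comparison with Σ 1/m.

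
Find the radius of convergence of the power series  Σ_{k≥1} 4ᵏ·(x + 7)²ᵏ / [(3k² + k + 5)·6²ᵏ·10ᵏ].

R = 3√10

Ratio test: |a_{k+1}/a_k| = [(3k² + k + 5)/(3(k+1)² + (k+1) + 5)] · 4/(36·10) → 1/90 as k → ∞.
Successive powers of (x + 7) differ by 2, so the series converges when |x + 7|² · 1/90 < 1, i.e. |x + 7| < √(90). So R = 3√10.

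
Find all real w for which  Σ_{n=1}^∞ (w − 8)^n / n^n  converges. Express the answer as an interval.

By the Cauchy root test, |a_n|^(1/n) = 1/n → 0.
The limit is 0 for every w, so R = ∞.

(−∞, ∞)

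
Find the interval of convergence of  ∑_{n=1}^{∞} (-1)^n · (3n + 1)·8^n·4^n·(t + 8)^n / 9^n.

(-265/32, -247/32)

The ratio of consecutive coefficients is [(3(n+1) + 1)/(3n + 1)] · 8·4/9 → 32/9.
The series converges when 32/9 · |t + 8| < 1, giving R = 9/32.
Check t = -247/32: the terms do not tend to 0, so the series diverges.
Endpoint t = -265/32: the terms have absolute value of order n, which does not tend to 0, so the series diverges by the divergence test.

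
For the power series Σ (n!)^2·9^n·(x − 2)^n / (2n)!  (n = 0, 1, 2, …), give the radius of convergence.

R = 4/9

By the ratio test, |a_{n+1}/a_n| = (n+1)²/[(2n+1)·(2n+2)] · 9 → 9/4.
Thus R = 1/(9/4) = 4/9.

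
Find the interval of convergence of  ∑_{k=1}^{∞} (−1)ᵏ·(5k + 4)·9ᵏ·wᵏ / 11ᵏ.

By the ratio test, |a_{k+1}/a_k| = [(5(k+1) + 4)/(5k + 4)] · 9/11 → 9/11.
Convergence for |w| · 9/11 < 1, i.e. |w| < 11/9. So R = 11/9.
At w = 11/9: the k-th term does not approach 0; divergence by the term test.
Endpoint w = -11/9: the terms have absolute value of order k, which does not tend to 0, so the series diverges by the divergence test.

(-11/9, 11/9)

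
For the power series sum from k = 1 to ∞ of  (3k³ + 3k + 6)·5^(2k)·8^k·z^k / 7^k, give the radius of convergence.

R = 7/200

By the ratio test, |a_{k+1}/a_k| = [(3(k+1)³ + 3(k+1) + 6)/(3k³ + 3k + 6)] · 25·8/7 → 200/7.
Convergence for |z| · 200/7 < 1, i.e. |z| < 7/200. So R = 7/200.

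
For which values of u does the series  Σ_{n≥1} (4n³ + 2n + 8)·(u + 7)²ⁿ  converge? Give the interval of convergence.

Apply the ratio test: |a_{n+1}| / |a_n| = (4(n+1)³ + 2(n+1) + 8)/(4n³ + 2n + 8), which tends to 1 as n → ∞.
Since the exponent of (u + 7) increases by 2 each term, convergence requires |u + 7|² < 1, hence R = 1.
Check u = -6: the terms have absolute value of order n³, which does not tend to 0, so the series diverges by the divergence test.
Check u = -8: the n-th term does not approach 0; divergence by the term test.

(-8, -6)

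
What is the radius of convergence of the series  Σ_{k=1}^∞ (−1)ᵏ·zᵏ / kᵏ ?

R = ∞

Applying the root test, |a_k|^(1/k) = 1/k → 0.
Since the k-th root of |a_k| tends to 0, the series converges for all real z; R = ∞.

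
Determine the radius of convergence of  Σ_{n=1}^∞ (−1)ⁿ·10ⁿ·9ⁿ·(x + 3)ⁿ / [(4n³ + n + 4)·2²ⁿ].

Apply the ratio test: |a_{n+1}| / |a_n| = [(4n³ + n + 4)/(4(n+1)³ + (n+1) + 4)] · 10·9/4, which tends to 45/2 as n → ∞.
Thus R = 1/(45/2) = 2/45.

R = 2/45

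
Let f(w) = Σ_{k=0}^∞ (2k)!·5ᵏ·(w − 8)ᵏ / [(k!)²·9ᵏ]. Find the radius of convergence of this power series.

Apply the ratio test: |a_{k+1}| / |a_k| = (2k+1)·(2k+2)/(k+1)² · 5/9, which tends to 20/9 as k → ∞.
Convergence for |w − 8| · 20/9 < 1, i.e. |w − 8| < 9/20. So R = 9/20.

R = 9/20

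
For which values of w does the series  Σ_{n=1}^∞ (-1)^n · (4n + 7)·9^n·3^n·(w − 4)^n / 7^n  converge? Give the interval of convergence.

Ratio test: |a_{n+1}/a_n| = [(4(n+1) + 7)/(4n + 7)] · 9·3/7 → 27/7 as n → ∞.
The series converges when 27/7 · |w − 4| < 1, giving R = 7/27.
When w = 115/27, the terms have absolute value of order n, which does not tend to 0, so the series diverges by the divergence test.
Check w = 101/27: the terms do not tend to 0, so the series diverges.

(101/27, 115/27)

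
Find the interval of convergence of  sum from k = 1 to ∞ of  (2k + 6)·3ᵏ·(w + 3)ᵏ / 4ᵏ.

The ratio of consecutive coefficients is [(2(k+1) + 6)/(2k + 6)] · 3/4 → 3/4.
The series converges when 3/4 · |w + 3| < 1, giving R = 4/3.
Check w = -5/3: the k-th term does not approach 0; divergence by the term test.
Endpoint w = -13/3: the k-th term does not approach 0; divergence by the term test.

(-13/3, -5/3)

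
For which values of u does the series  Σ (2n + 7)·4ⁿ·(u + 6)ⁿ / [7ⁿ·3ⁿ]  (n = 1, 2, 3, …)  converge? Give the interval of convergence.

(-45/4, -3/4)

By the ratio test, |a_{n+1}/a_n| = [(2(n+1) + 7)/(2n + 7)] · 4/(7·3) → 4/21.
The series converges when 4/21 · |u + 6| < 1, giving R = 21/4.
Endpoint u = -3/4: the terms do not tend to 0, so the series diverges.
Endpoint u = -45/4: the terms do not tend to 0, so the series diverges.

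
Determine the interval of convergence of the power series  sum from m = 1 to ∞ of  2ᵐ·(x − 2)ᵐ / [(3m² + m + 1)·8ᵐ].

[-2, 6]

Apply the ratio test: |a_{m+1}| / |a_m| = [(3m² + m + 1)/(3(m+1)² + (m+1) + 1)] · 2/8, which tends to 1/4 as m → ∞.
The series converges when 1/4 · |x − 2| < 1, giving R = 4.
At x = 6: absolute convergence follows by limit comparison with Σ 1/m².
Check x = -2: the terms are on the order of 1/m², so the series converges absolutely by comparison with the p-series (p = 2 > 1).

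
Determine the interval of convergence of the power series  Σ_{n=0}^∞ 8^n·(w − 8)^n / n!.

(−∞, ∞)

Apply the ratio test: |a_{n+1}| / |a_n| = 8 · 1/(n+1), which tends to 0 as n → ∞.
The limit is 0, so the series converges for all w; R = ∞.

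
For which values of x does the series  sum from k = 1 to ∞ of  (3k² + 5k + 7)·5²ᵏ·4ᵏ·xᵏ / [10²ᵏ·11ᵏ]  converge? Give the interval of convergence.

By the ratio test, |a_{k+1}/a_k| = [(3(k+1)² + 5(k+1) + 7)/(3k² + 5k + 7)] · 25·4/(100·11) → 1/11.
Convergence for |x| · 1/11 < 1, i.e. |x| < 11. So R = 11.
Check x = 11: the terms do not tend to 0, so the series diverges.
At x = -11: the terms do not tend to 0, so the series diverges.

(-11, 11)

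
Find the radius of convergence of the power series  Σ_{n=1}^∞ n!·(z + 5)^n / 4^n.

By the ratio test, |a_{n+1}/a_n| = (n+1) · 1/4 → ∞.
Since the ratio → ∞, the series diverges for every z ≠ -5, and R = 0.

R = 0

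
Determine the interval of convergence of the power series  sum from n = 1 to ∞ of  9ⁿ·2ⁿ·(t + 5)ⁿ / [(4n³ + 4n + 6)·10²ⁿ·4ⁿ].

By the ratio test, |a_{n+1}/a_n| = [(4n³ + 4n + 6)/(4(n+1)³ + 4(n+1) + 6)] · 9·2/(100·4) → 9/200.
The series converges when 9/200 · |t + 5| < 1, giving R = 200/9.
When t = 155/9, absolute convergence follows by limit comparison with Σ 1/n³.
When t = -245/9, the series is dominated by a constant times Σ 1/n³, which converges (p = 3 > 1).

[-245/9, 155/9]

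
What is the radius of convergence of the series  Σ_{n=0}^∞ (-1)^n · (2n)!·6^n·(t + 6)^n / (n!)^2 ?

Ratio test: |a_{n+1}/a_n| = (2n+1)·(2n+2)/(n+1)² · 6 → 24 as n → ∞.
The series converges when 24 · |t + 6| < 1, giving R = 1/24.

R = 1/24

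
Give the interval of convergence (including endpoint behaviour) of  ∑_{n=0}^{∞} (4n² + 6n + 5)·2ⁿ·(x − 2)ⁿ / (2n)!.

The ratio of consecutive coefficients is (4(n+1)² + 6(n+1) + 5)/(4n² + 6n + 5) · 2 · 1/[(2n+1)·(2n+2)] → 0.
The limit is 0, so the series converges for all x; R = ∞.

(−∞, ∞)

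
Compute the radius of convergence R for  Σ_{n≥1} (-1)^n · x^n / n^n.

R = ∞

Root test: |a_n|^(1/n) = 1/n → 0.
The limit is 0 for every x, so R = ∞.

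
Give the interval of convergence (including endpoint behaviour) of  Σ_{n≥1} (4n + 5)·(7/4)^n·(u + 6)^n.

The ratio of consecutive coefficients is [(4(n+1) + 5)/(4n + 5)] · 7/4 → 7/4.
Thus R = 1/(7/4) = 4/7.
When u = -38/7, the terms have absolute value of order n, which does not tend to 0, so the series diverges by the divergence test.
Endpoint u = -46/7: the terms do not tend to 0, so the series diverges.

(-46/7, -38/7)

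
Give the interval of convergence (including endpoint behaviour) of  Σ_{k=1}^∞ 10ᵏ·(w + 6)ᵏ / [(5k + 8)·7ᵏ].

[-67/10, -53/10)

By the ratio test, |a_{k+1}/a_k| = [(5k + 8)/(5(k+1) + 8)] · 10/7 → 10/7.
Hence the series converges for |w + 6| < 1/(10/7) = 7/10, so the radius of convergence is 7/10.
At w = -53/10: the terms are asymptotic to a nonzero constant times 1/k, so the series diverges by limit comparison with Σ 1/k.
When w = -67/10, convergence follows from the alternating series test (terms decrease monotonically to 0).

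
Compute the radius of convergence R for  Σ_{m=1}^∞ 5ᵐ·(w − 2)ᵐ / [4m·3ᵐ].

Apply the ratio test: |a_{m+1}| / |a_m| = [4m/4(m+1)] · 5/3, which tends to 5/3 as m → ∞.
The series converges when 5/3 · |w − 2| < 1, giving R = 3/5.

R = 3/5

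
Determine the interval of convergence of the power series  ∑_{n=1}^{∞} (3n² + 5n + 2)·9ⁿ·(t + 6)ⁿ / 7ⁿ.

(-61/9, -47/9)

Apply the ratio test: |a_{n+1}| / |a_n| = [(3(n+1)² + 5(n+1) + 2)/(3n² + 5n + 2)] · 9/7, which tends to 9/7 as n → ∞.
Convergence for |t + 6| · 9/7 < 1, i.e. |t + 6| < 7/9. So R = 7/9.
Check t = -47/9: the n-th term does not approach 0; divergence by the term test.
Endpoint t = -61/9: the n-th term does not approach 0; divergence by the term test.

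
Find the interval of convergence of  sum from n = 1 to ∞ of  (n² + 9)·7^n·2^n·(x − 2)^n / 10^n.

Apply the ratio test: |a_{n+1}| / |a_n| = [((n+1)² + 9)/(n² + 9)] · 7·2/10, which tends to 7/5 as n → ∞.
Convergence for |x − 2| · 7/5 < 1, i.e. |x − 2| < 5/7. So R = 5/7.
When x = 19/7, the terms have absolute value of order n², which does not tend to 0, so the series diverges by the divergence test.
At x = 9/7: the terms do not tend to 0, so the series diverges.

(9/7, 19/7)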